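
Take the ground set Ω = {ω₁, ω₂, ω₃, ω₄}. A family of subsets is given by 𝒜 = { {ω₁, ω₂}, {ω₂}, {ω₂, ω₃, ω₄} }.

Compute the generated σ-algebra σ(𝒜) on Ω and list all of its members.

Start: 𝒜 ∪ {∅, Ω} = { {}, {ω₂}, {ω₁, ω₂}, {ω₂, ω₃, ω₄}, Ω }.
Iteration 1. New:
  {ω₁}  = ᶜ of {ω₂, ω₃, ω₄}
  {ω₃, ω₄}  = ᶜ of {ω₁, ω₂}
  {ω₁, ω₃, ω₄}  = ᶜ of {ω₂}
  |family| = 8
Iteration 2: already closed under ᶜ and ∪.

Hence σ(𝒜) has 8 members: { {}, {ω₁}, {ω₂}, {ω₁, ω₂}, {ω₃, ω₄}, {ω₁, ω₃, ω₄}, {ω₂, ω₃, ω₄}, Ω }.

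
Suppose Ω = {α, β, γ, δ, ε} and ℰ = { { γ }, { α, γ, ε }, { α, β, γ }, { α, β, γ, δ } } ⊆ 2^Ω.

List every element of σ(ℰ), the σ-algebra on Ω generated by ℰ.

σ(ℰ) = { {  }, { α }, { β }, { γ }, { δ }, { ε }, { α, β }, { α, γ }, { α, δ }, { α, ε }, { β, γ }, { β, δ }, { β, ε }, { γ, δ }, { γ, ε }, { δ, ε }, { α, β, γ }, { α, β, δ }, { α, β, ε }, { α, γ, δ }, { α, γ, ε }, { α, δ, ε }, { β, γ, δ }, { β, γ, ε }, { β, δ, ε }, { γ, δ, ε }, { α, β, γ, δ }, { α, β, γ, ε }, { α, β, δ, ε }, { α, γ, δ, ε }, { β, γ, δ, ε }, Ω }

Working:
Seed the family with ℰ together with ∅ and Ω: { {  }, { γ }, { α, β, γ }, { α, γ, ε }, { α, β, γ, δ }, Ω }.
Pass 1 adds 5:
  { ε }  = complement { α, β, γ, δ }
  { β, δ }  = complement { α, γ, ε }
  { δ, ε }  = complement { α, β, γ }
  { α, β, γ, ε }  = { α, β, γ } ∪ { α, γ, ε }
  { α, β, δ, ε }  = complement { γ }
Pass 2. New:
  { δ }  = complement { α, β, γ, ε }
  { γ, ε }  = { ε } ∪ { γ }
  { β, γ, δ }  = { γ } ∪ { β, δ }
  { β, δ, ε }  = { ε } ∪ { β, δ }
  { γ, δ, ε }  = { δ, ε } ∪ { γ }
  { α, γ, δ, ε }  = { α, γ, ε } ∪ { δ, ε }
Pass 3. New:
  { β }  = complement { α, γ, δ, ε }
  { α, β }  = complement { γ, δ, ε }
  { α, γ }  = complement { β, δ, ε }
  { α, ε }  = complement { β, γ, δ }
  { γ, δ }  = { γ } ∪ { δ }
  { α, β, δ }  = complement { γ, ε }
  { β, γ, δ, ε }  = { δ, ε } ∪ { β, γ, δ }
Pass 4 (7 new):
  { α }  = complement { β, γ, δ, ε }
  { β, γ }  = { β } ∪ { γ }
  { β, ε }  = { β } ∪ { ε }
  { α, β, ε }  = complement { γ, δ }
  { α, γ, δ }  = { γ, δ } ∪ { α, γ }
  { α, δ, ε }  = { δ, ε } ∪ { α, ε }
  { β, γ, ε }  = { β } ∪ { γ, ε }
Pass 5. New:
  { α, δ }  = complement { β, γ, ε }
Pass 6: stable.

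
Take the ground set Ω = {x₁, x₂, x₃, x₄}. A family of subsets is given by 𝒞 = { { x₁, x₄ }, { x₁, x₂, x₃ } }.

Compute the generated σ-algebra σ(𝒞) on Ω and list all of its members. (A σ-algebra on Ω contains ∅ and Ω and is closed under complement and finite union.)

Begin from { {}, { x₁, x₄ }, { x₁, x₂, x₃ }, Ω } (that is, 𝒞 plus ∅ and Ω).
Pass 1: 2 new —
  { x₄ }  = Ω∖{ x₁, x₂, x₃ }
  { x₂, x₃ }  = Ω∖{ x₁, x₄ }
  (now 6)
Pass 2 adds 1:
  { x₂, x₃, x₄ }  = { x₂, x₃ } ∪ { x₄ }
  (now 7)
Pass 3: +1 →
  { x₁ }  = Ω∖{ x₂, x₃, x₄ }
  (now 8)
After Pass 4 the family is unchanged; done.

|σ(𝒞)| = 8.  σ(𝒞) = { {}, { x₁ }, { x₄ }, { x₁, x₄ }, { x₂, x₃ }, { x₁, x₂, x₃ }, { x₂, x₃, x₄ }, Ω }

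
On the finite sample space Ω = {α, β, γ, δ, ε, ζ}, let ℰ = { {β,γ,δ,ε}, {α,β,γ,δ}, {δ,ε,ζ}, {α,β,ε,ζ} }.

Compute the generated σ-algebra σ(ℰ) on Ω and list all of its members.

|σ(ℰ)| = 64.  σ(ℰ) = { {}, {α}, {β}, {γ}, {δ}, {ε}, {ζ}, {α,β}, {α,γ}, {α,δ}, {α,ε}, {α,ζ}, {β,γ}, {β,δ}, {β,ε}, {β,ζ}, {γ,δ}, {γ,ε}, {γ,ζ}, {δ,ε}, {δ,ζ}, {ε,ζ}, {α,β,γ}, {α,β,δ}, {α,β,ε}, {α,β,ζ}, {α,γ,δ}, {α,γ,ε}, {α,γ,ζ}, {α,δ,ε}, {α,δ,ζ}, {α,ε,ζ}, {β,γ,δ}, {β,γ,ε}, {β,γ,ζ}, {β,δ,ε}, {β,δ,ζ}, {β,ε,ζ}, {γ,δ,ε}, {γ,δ,ζ}, {γ,ε,ζ}, {δ,ε,ζ}, {α,β,γ,δ}, {α,β,γ,ε}, {α,β,γ,ζ}, {α,β,δ,ε}, {α,β,δ,ζ}, {α,β,ε,ζ}, {α,γ,δ,ε}, {α,γ,δ,ζ}, {α,γ,ε,ζ}, {α,δ,ε,ζ}, {β,γ,δ,ε}, {β,γ,δ,ζ}, {β,γ,ε,ζ}, {β,δ,ε,ζ}, {γ,δ,ε,ζ}, {α,β,γ,δ,ε}, {α,β,γ,δ,ζ}, {α,β,γ,ε,ζ}, {α,β,δ,ε,ζ}, {α,γ,δ,ε,ζ}, {β,γ,δ,ε,ζ}, Ω }

Working:
Take S₀ = ℰ ∪ {∅, Ω} = { {}, {δ,ε,ζ}, {α,β,γ,δ}, {α,β,ε,ζ}, {β,γ,δ,ε}, Ω }.
Iteration 1 adds 7:
  {α,ζ}  = Ω∖{β,γ,δ,ε}
  {γ,δ}  = Ω∖{α,β,ε,ζ}
  {ε,ζ}  = Ω∖{α,β,γ,δ}
  {α,β,γ}  = Ω∖{δ,ε,ζ}
  {α,β,γ,δ,ε}  = {α,β,γ,δ} ∪ {β,γ,δ,ε}
  {α,β,δ,ε,ζ}  = {δ,ε,ζ} ∪ {α,β,ε,ζ}
  {β,γ,δ,ε,ζ}  = {β,γ,δ,ε} ∪ {δ,ε,ζ}
  [13 total]
Iteration 2 adds 10:
  {α}  = Ω∖{β,γ,δ,ε,ζ}
  {γ}  = Ω∖{α,β,δ,ε,ζ}
  {ζ}  = Ω∖{α,β,γ,δ,ε}
  {α,ε,ζ}  = {ε,ζ} ∪ {α,ζ}
  {α,β,γ,ζ}  = {α,β,γ} ∪ {α,ζ}
  {α,γ,δ,ζ}  = {γ,δ} ∪ {α,ζ}
  {α,δ,ε,ζ}  = {α,ζ} ∪ {δ,ε,ζ}
  {γ,δ,ε,ζ}  = {γ,δ} ∪ {ε,ζ}
  {α,β,γ,δ,ζ}  = {α,ζ} ∪ {α,β,γ,δ}
  {α,β,γ,ε,ζ}  = {α,β,γ} ∪ {ε,ζ}
  [23 total]
Iteration 3 (15 new):
  {δ}  = Ω∖{α,β,γ,ε,ζ}
  {ε}  = Ω∖{α,β,γ,δ,ζ}
  {α,β}  = Ω∖{γ,δ,ε,ζ}
  {α,γ}  = {γ} ∪ {α}
  {β,γ}  = Ω∖{α,δ,ε,ζ}
  {β,ε}  = Ω∖{α,γ,δ,ζ}
  {γ,ζ}  = {ζ} ∪ {γ}
  {δ,ε}  = Ω∖{α,β,γ,ζ}
  {α,γ,δ}  = {γ,δ} ∪ {α}
  {α,γ,ζ}  = {α,ζ} ∪ {γ}
  {β,γ,δ}  = Ω∖{α,ε,ζ}
  {γ,δ,ζ}  = {γ,δ} ∪ {ζ}
  {γ,ε,ζ}  = {ε,ζ} ∪ {γ}
  {α,γ,ε,ζ}  = {α,ε,ζ} ∪ {γ}
  {α,γ,δ,ε,ζ}  = {γ,δ} ∪ {α,δ,ε,ζ}
  [38 total]
Iteration 4: +23 →
  {β}  = Ω∖{α,γ,δ,ε,ζ}
  {α,δ}  = {δ} ∪ {α}
  {α,ε}  = {α} ∪ {ε}
  {β,δ}  = Ω∖{α,γ,ε,ζ}
  {γ,ε}  = {γ} ∪ {ε}
  {δ,ζ}  = {δ} ∪ {ζ}
  {α,β,δ}  = Ω∖{γ,ε,ζ}
  {α,β,ε}  = Ω∖{γ,δ,ζ}
  {α,β,ζ}  = {α,ζ} ∪ {α,β}
  {α,γ,ε}  = {α,γ} ∪ {ε}
  {α,δ,ε}  = {δ,ε} ∪ {α}
  {α,δ,ζ}  = {α,ζ} ∪ {δ}
  {β,γ,ε}  = {γ} ∪ {β,ε}
  {β,γ,ζ}  = {β,γ} ∪ {γ,ζ}
  {β,δ,ε}  = Ω∖{α,γ,ζ}
  {β,ε,ζ}  = Ω∖{α,γ,δ}
  {γ,δ,ε}  = {γ,δ} ∪ {δ,ε}
  {α,β,γ,ε}  = {α,γ} ∪ {β,ε}
  {α,β,δ,ε}  = Ω∖{γ,ζ}
  {α,γ,δ,ε}  = {δ,ε} ∪ {α,γ}
  {β,γ,δ,ζ}  = {β,γ} ∪ {γ,δ,ζ}
  {β,γ,ε,ζ}  = {β,γ} ∪ {ε,ζ}
  {β,δ,ε,ζ}  = Ω∖{α,γ}
  [61 total]
Iteration 5. New:
  {β,ζ}  = Ω∖{α,γ,δ,ε}
  {β,δ,ζ}  = Ω∖{α,γ,ε}
  {α,β,δ,ζ}  = Ω∖{γ,ε}
  [64 total]
Iteration 6: already closed under ᶜ and ∪.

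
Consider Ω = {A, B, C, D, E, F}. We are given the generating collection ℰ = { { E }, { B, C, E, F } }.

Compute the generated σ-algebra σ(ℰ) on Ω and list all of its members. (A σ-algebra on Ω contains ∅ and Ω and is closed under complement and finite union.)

Start: ℰ ∪ {∅, Ω} = { ∅, { E }, { B, C, E, F }, Ω }.
Iteration 1 adds 2:
  { A, D }  = ᶜ of { B, C, E, F }
  { A, B, C, D, F }  = ᶜ of { E }
  [6 total]
Iteration 2: 1 new —
  { A, D, E }  = { A, D } ∪ { E }
  [7 total]
Iteration 3 (1 new):
  { B, C, F }  = ᶜ of { A, D, E }
  [8 total]
Iteration 4: stable.

Therefore σ(ℰ) = { ∅, { E }, { A, D }, { A, D, E }, { B, C, F }, { B, C, E, F }, { A, B, C, D, F }, Ω } (|σ(ℰ)| = 8).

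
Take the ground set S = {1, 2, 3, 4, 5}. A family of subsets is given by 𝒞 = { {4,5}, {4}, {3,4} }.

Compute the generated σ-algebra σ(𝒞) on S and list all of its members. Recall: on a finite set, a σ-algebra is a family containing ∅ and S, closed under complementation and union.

σ(𝒞) = { {}, {3}, {4}, {5}, {1,2}, {3,4}, {3,5}, {4,5}, {1,2,3}, {1,2,4}, {1,2,5}, {3,4,5}, {1,2,3,4}, {1,2,3,5}, {1,2,4,5}, S }

Working:
Take S₀ = 𝒞 ∪ {∅, S} = { {}, {4}, {3,4}, {4,5}, S }.
Round 1: 4 new —
  {1,2,3}  = ᶜ of {4,5}
  {1,2,5}  = ᶜ of {3,4}
  {3,4,5}  = {4,5} ∪ {3,4}
  {1,2,3,5}  = ᶜ of {4}
Round 2. New:
  {1,2}  = ᶜ of {3,4,5}
  {1,2,3,4}  = {3,4} ∪ {1,2,3}
  {1,2,4,5}  = {4,5} ∪ {1,2,5}
Round 3. New:
  {3}  = ᶜ of {1,2,4,5}
  {5}  = ᶜ of {1,2,3,4}
  {1,2,4}  = {1,2} ∪ {4}
Round 4: +1 →
  {3,5}  = ᶜ of {1,2,4}
Round 5: already closed under ᶜ and ∪.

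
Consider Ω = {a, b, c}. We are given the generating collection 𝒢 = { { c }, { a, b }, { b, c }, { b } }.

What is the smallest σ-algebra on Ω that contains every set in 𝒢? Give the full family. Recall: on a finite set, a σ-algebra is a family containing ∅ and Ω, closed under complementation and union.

Answer: σ(𝒢) = { {}, { a }, { b }, { c }, { a, b }, { a, c }, { b, c }, Ω }

Working:
Take S₀ = 𝒢 ∪ {∅, Ω} = { {}, { b }, { c }, { a, b }, { b, c }, Ω }.
Round 1. New:
  { a }  = ᶜ of { b, c }
  { a, c }  = ᶜ of { b }
  — 8 sets.
Round 2: already closed under ᶜ and ∪.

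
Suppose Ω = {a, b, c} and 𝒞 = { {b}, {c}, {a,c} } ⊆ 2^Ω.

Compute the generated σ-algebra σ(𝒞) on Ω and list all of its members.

Start: 𝒞 ∪ {∅, Ω} = { {}, {b}, {c}, {a,c}, Ω }.
Iteration 1 (2 new):
  {a,b}  = {c}ᶜ
  {b,c}  = {c} ∪ {b}
  — 7 sets.
Iteration 2: 1 new —
  {a}  = {b,c}ᶜ
  — 8 sets.
Iteration 3: already closed under ᶜ and ∪.

Hence σ(𝒞) has 8 members: { {}, {a}, {b}, {c}, {a,b}, {a,c}, {b,c}, Ω }.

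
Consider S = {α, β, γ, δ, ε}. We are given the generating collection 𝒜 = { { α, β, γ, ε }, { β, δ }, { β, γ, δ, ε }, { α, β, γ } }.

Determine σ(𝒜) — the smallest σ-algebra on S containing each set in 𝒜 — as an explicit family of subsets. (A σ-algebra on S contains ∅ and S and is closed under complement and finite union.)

Initial family (6 sets): { ∅, { β, δ }, { α, β, γ }, { α, β, γ, ε }, { β, γ, δ, ε }, S }.
Step 1: 5 new —
  { α }  = complement { β, γ, δ, ε }
  { δ }  = complement { α, β, γ, ε }
  { δ, ε }  = complement { α, β, γ }
  { α, γ, ε }  = complement { β, δ }
  { α, β, γ, δ }  = { α, β, γ } ∪ { β, δ }
Step 2 adds 6:
  { ε }  = complement { α, β, γ, δ }
  { α, δ }  = { δ } ∪ { α }
  { α, β, δ }  = { β, δ } ∪ { α }
  { α, δ, ε }  = { δ, ε } ∪ { α }
  { β, δ, ε }  = { δ, ε } ∪ { β, δ }
  { α, γ, δ, ε }  = { α, γ, ε } ∪ { δ, ε }
Step 3: +7 →
  { β }  = complement { α, γ, δ, ε }
  { α, γ }  = complement { β, δ, ε }
  { α, ε }  = { ε } ∪ { α }
  { β, γ }  = complement { α, δ, ε }
  { γ, ε }  = complement { α, β, δ }
  { β, γ, ε }  = complement { α, δ }
  { α, β, δ, ε }  = { δ, ε } ∪ { α, β, δ }
Step 4 adds 7:
  { γ }  = complement { α, β, δ, ε }
  { α, β }  = { β } ∪ { α }
  { β, ε }  = { β } ∪ { ε }
  { α, β, ε }  = { β } ∪ { α, ε }
  { α, γ, δ }  = { α, δ } ∪ { α, γ }
  { β, γ, δ }  = complement { α, ε }
  { γ, δ, ε }  = { δ, ε } ∪ { γ, ε }
Step 5 (1 new):
  { γ, δ }  = complement { α, β, ε }
Step 6: closed — nothing new.

Hence σ(𝒜) has 32 members: { ∅, { α }, { β }, { γ }, { δ }, { ε }, { α, β }, { α, γ }, { α, δ }, { α, ε }, { β, γ }, { β, δ }, { β, ε }, { γ, δ }, { γ, ε }, { δ, ε }, { α, β, γ }, { α, β, δ }, { α, β, ε }, { α, γ, δ }, { α, γ, ε }, { α, δ, ε }, { β, γ, δ }, { β, γ, ε }, { β, δ, ε }, { γ, δ, ε }, { α, β, γ, δ }, { α, β, γ, ε }, { α, β, δ, ε }, { α, γ, δ, ε }, { β, γ, δ, ε }, S }.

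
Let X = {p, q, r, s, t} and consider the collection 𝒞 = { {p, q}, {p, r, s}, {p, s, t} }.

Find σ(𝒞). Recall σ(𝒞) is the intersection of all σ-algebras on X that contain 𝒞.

σ(𝒞) = { ∅, {p}, {q}, {r}, {s}, {t}, {p, q}, {p, r}, {p, s}, {p, t}, {q, r}, {q, s}, {q, t}, {r, s}, {r, t}, {s, t}, {p, q, r}, {p, q, s}, {p, q, t}, {p, r, s}, {p, r, t}, {p, s, t}, {q, r, s}, {q, r, t}, {q, s, t}, {r, s, t}, {p, q, r, s}, {p, q, r, t}, {p, q, s, t}, {p, r, s, t}, {q, r, s, t}, X }

Trace:
Initial family (5 sets): { ∅, {p, q}, {p, r, s}, {p, s, t}, X }.
Round 1: 6 new —
  {q, r}  = X∖{p, s, t}
  {q, t}  = X∖{p, r, s}
  {r, s, t}  = X∖{p, q}
  {p, q, r, s}  = {p, r, s} ∪ {p, q}
  {p, q, s, t}  = {p, s, t} ∪ {p, q}
  {p, r, s, t}  = {p, s, t} ∪ {p, r, s}
  [11 total]
Round 2. New:
  {q}  = X∖{p, r, s, t}
  {r}  = X∖{p, q, s, t}
  {t}  = X∖{p, q, r, s}
  {p, q, r}  = {p, q} ∪ {q, r}
  {p, q, t}  = {q, t} ∪ {p, q}
  {q, r, t}  = {q, t} ∪ {q, r}
  {q, r, s, t}  = {q, t} ∪ {r, s, t}
  [18 total]
Round 3 (6 new):
  {p}  = X∖{q, r, s, t}
  {p, s}  = X∖{q, r, t}
  {r, s}  = X∖{p, q, t}
  {r, t}  = {r} ∪ {t}
  {s, t}  = X∖{p, q, r}
  {p, q, r, t}  = {r} ∪ {p, q, t}
  [24 total]
Round 4. New:
  {s}  = X∖{p, q, r, t}
  {p, r}  = {r} ∪ {p}
  {p, t}  = {t} ∪ {p}
  {p, q, s}  = X∖{r, t}
  {p, r, t}  = {r, t} ∪ {p}
  {q, r, s}  = {r, s} ∪ {q}
  {q, s, t}  = {q, t} ∪ {s, t}
  [31 total]
Round 5 adds 1:
  {q, s}  = X∖{p, r, t}
  [32 total]
Round 6: closed — nothing new.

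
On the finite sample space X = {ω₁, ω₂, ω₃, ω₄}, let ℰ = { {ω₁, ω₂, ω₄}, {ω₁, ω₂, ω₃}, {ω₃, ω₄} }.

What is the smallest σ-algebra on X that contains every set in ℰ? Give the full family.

Take S₀ = ℰ ∪ {∅, X} = { {}, {ω₃, ω₄}, {ω₁, ω₂, ω₃}, {ω₁, ω₂, ω₄}, X }.
Iteration 1: +3 →
  {ω₃}  = X∖{ω₁, ω₂, ω₄}
  {ω₄}  = X∖{ω₁, ω₂, ω₃}
  {ω₁, ω₂}  = X∖{ω₃, ω₄}
  [8 total]
Iteration 2: already closed under ᶜ and ∪.

|σ(ℰ)| = 8.  σ(ℰ) = { {}, {ω₃}, {ω₄}, {ω₁, ω₂}, {ω₃, ω₄}, {ω₁, ω₂, ω₃}, {ω₁, ω₂, ω₄}, X }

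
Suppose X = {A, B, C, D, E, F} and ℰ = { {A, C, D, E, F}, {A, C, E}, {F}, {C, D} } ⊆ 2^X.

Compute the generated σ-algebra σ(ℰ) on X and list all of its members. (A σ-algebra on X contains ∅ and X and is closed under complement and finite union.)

|σ(ℰ)| = 32.  σ(ℰ) = { {}, {B}, {C}, {D}, {F}, {A, E}, {B, C}, {B, D}, {B, F}, {C, D}, {C, F}, {D, F}, {A, B, E}, {A, C, E}, {A, D, E}, {A, E, F}, {B, C, D}, {B, C, F}, {B, D, F}, {C, D, F}, {A, B, C, E}, {A, B, D, E}, {A, B, E, F}, {A, C, D, E}, {A, C, E, F}, {A, D, E, F}, {B, C, D, F}, {A, B, C, D, E}, {A, B, C, E, F}, {A, B, D, E, F}, {A, C, D, E, F}, X }

Check:
Start: ℰ ∪ {∅, X} = { {}, {F}, {C, D}, {A, C, E}, {A, C, D, E, F}, X }.
Round 1: +7 →
  {B}  = X∖{A, C, D, E, F}
  {B, D, F}  = X∖{A, C, E}
  {C, D, F}  = {C, D} ∪ {F}
  {A, B, E, F}  = X∖{C, D}
  {A, C, D, E}  = {C, D} ∪ {A, C, E}
  {A, C, E, F}  = {A, C, E} ∪ {F}
  {A, B, C, D, E}  = X∖{F}
  (now 13)
Round 2: 8 new —
  {B, D}  = X∖{A, C, E, F}
  {B, F}  = X∖{A, C, D, E}
  {A, B, E}  = X∖{C, D, F}
  {B, C, D}  = {C, D} ∪ {B}
  {A, B, C, E}  = {A, C, E} ∪ {B}
  {B, C, D, F}  = {B, D, F} ∪ {C, D}
  {A, B, C, E, F}  = {A, C, E, F} ∪ {B}
  {A, B, D, E, F}  = {B, D, F} ∪ {A, B, E, F}
  (now 21)
Round 3: 6 new —
  {C}  = X∖{A, B, D, E, F}
  {D}  = X∖{A, B, C, E, F}
  {A, E}  = X∖{B, C, D, F}
  {D, F}  = X∖{A, B, C, E}
  {A, E, F}  = X∖{B, C, D}
  {A, B, D, E}  = {B, D} ∪ {A, B, E}
  (now 27)
Round 4 adds 5:
  {B, C}  = {B} ∪ {C}
  {C, F}  = X∖{A, B, D, E}
  {A, D, E}  = {A, E} ∪ {D}
  {B, C, F}  = {B, F} ∪ {C}
  {A, D, E, F}  = {A, E, F} ∪ {D}
  (now 32)
Round 5 adds nothing — fixpoint reached.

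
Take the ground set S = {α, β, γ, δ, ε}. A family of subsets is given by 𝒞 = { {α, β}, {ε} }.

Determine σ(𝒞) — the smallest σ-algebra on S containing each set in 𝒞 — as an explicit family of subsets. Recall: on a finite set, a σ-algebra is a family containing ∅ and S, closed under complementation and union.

σ(𝒞) = { {}, {ε}, {α, β}, {γ, δ}, {α, β, ε}, {γ, δ, ε}, {α, β, γ, δ}, S }

Working:
Seed the family with 𝒞 together with ∅ and S: { {}, {ε}, {α, β}, S }.
Iteration 1 (3 new):
  {α, β, ε}  = {α, β} ∪ {ε}
  {γ, δ, ε}  = {α, β}ᶜ
  {α, β, γ, δ}  = {ε}ᶜ
  (now 7)
Iteration 2 adds 1:
  {γ, δ}  = {α, β, ε}ᶜ
  (now 8)
Iteration 3: no new sets; the family is a σ-algebra.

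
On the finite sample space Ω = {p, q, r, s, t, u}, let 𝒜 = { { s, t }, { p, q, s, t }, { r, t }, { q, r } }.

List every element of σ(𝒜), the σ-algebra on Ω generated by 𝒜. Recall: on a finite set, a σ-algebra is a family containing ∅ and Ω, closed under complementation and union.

Seed the family with 𝒜 together with ∅ and Ω: { {  }, { q, r }, { r, t }, { s, t }, { p, q, s, t }, Ω }.
Pass 1: 8 new —
  { r, u }  = Ω∖{ p, q, s, t }
  { q, r, t }  = { q, r } ∪ { r, t }
  { r, s, t }  = { s, t } ∪ { r, t }
  { p, q, r, u }  = Ω∖{ s, t }
  { p, q, s, u }  = Ω∖{ r, t }
  { p, s, t, u }  = Ω∖{ q, r }
  { q, r, s, t }  = { s, t } ∪ { q, r }
  { p, q, r, s, t }  = { q, r } ∪ { p, q, s, t }
  |family| = 14
Pass 2. New:
  { u }  = Ω∖{ p, q, r, s, t }
  { p, u }  = Ω∖{ q, r, s, t }
  { p, q, u }  = Ω∖{ r, s, t }
  { p, s, u }  = Ω∖{ q, r, t }
  { q, r, u }  = { q, r } ∪ { r, u }
  { r, t, u }  = { r, u } ∪ { r, t }
  { q, r, t, u }  = { q, r, t } ∪ { r, u }
  { r, s, t, u }  = { r, s, t } ∪ { r, u }
  { p, q, r, s, u }  = { p, q, s, u } ∪ { p, q, r, u }
  { p, q, r, t, u }  = { p, q, r, u } ∪ { q, r, t }
  { p, q, s, t, u }  = { p, q, s, u } ∪ { p, s, t, u }
  { p, r, s, t, u }  = { r, s, t } ∪ { p, s, t, u }
  { q, r, s, t, u }  = { q, r, s, t } ∪ { r, u }
  |family| = 27
Pass 3: 13 new —
  { p }  = Ω∖{ q, r, s, t, u }
  { q }  = Ω∖{ p, r, s, t, u }
  { r }  = Ω∖{ p, q, s, t, u }
  { s }  = Ω∖{ p, q, r, t, u }
  { t }  = Ω∖{ p, q, r, s, u }
  { p, q }  = Ω∖{ r, s, t, u }
  { p, s }  = Ω∖{ q, r, t, u }
  { p, q, s }  = Ω∖{ r, t, u }
  { p, r, u }  = { p, u } ∪ { r, u }
  { p, s, t }  = Ω∖{ q, r, u }
  { s, t, u }  = { s, t } ∪ { u }
  { p, r, s, u }  = { p, s, u } ∪ { r, u }
  { p, r, t, u }  = { p, u } ∪ { r, t }
  |family| = 40
Pass 4 (22 new):
  { p, r }  = { r } ∪ { p }
  { p, t }  = { p } ∪ { t }
  { q, s }  = Ω∖{ p, r, t, u }
  { q, t }  = Ω∖{ p, r, s, u }
  { q, u }  = { q } ∪ { u }
  { r, s }  = { r } ∪ { s }
  { s, u }  = { s } ∪ { u }
  { t, u }  = { u } ∪ { t }
  { p, q, r }  = Ω∖{ s, t, u }
  { p, q, t }  = { p, q } ∪ { t }
  { p, r, s }  = { r } ∪ { p, s }
  { p, r, t }  = { r, t } ∪ { p }
  { p, t, u }  = { p, u } ∪ { t }
  { q, r, s }  = { q, r } ∪ { s }
  { q, s, t }  = Ω∖{ p, r, u }
  { r, s, u }  = { r, u } ∪ { s }
  { p, q, r, s }  = { p, q, s } ∪ { r }
  { p, q, r, t }  = { r, t } ∪ { p, q }
  { p, q, t, u }  = { t } ∪ { p, q, u }
  { p, r, s, t }  = { r, t } ∪ { p, s }
  { q, r, s, u }  = { q, r, u } ∪ { s }
  { q, s, t, u }  = { q } ∪ { s, t, u }
  |family| = 62
Pass 5. New:
  { q, s, u }  = Ω∖{ p, r, t }
  { q, t, u }  = Ω∖{ p, r, s }
  |family| = 64
Pass 6: already closed under ᶜ and ∪.

Hence σ(𝒜) has 64 members: { {  }, { p }, { q }, { r }, { s }, { t }, { u }, { p, q }, { p, r }, { p, s }, { p, t }, { p, u }, { q, r }, { q, s }, { q, t }, { q, u }, { r, s }, { r, t }, { r, u }, { s, t }, { s, u }, { t, u }, { p, q, r }, { p, q, s }, { p, q, t }, { p, q, u }, { p, r, s }, { p, r, t }, { p, r, u }, { p, s, t }, { p, s, u }, { p, t, u }, { q, r, s }, { q, r, t }, { q, r, u }, { q, s, t }, { q, s, u }, { q, t, u }, { r, s, t }, { r, s, u }, { r, t, u }, { s, t, u }, { p, q, r, s }, { p, q, r, t }, { p, q, r, u }, { p, q, s, t }, { p, q, s, u }, { p, q, t, u }, { p, r, s, t }, { p, r, s, u }, { p, r, t, u }, { p, s, t, u }, { q, r, s, t }, { q, r, s, u }, { q, r, t, u }, { q, s, t, u }, { r, s, t, u }, { p, q, r, s, t }, { p, q, r, s, u }, { p, q, r, t, u }, { p, q, s, t, u }, { p, r, s, t, u }, { q, r, s, t, u }, Ω }.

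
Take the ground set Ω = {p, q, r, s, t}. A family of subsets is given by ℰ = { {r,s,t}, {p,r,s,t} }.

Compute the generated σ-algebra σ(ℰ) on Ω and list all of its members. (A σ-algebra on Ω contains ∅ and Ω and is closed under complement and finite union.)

σ(ℰ) = { {}, {p}, {q}, {p,q}, {r,s,t}, {p,r,s,t}, {q,r,s,t}, Ω }

Check:
Start: ℰ ∪ {∅, Ω} = { {}, {r,s,t}, {p,r,s,t}, Ω }.
Step 1 adds 2:
  {q}  = ᶜ of {p,r,s,t}
  {p,q}  = ᶜ of {r,s,t}
  — 6 sets.
Step 2 (1 new):
  {q,r,s,t}  = {r,s,t} ∪ {q}
  — 7 sets.
Step 3: +1 →
  {p}  = ᶜ of {q,r,s,t}
  — 8 sets.
Step 4: no new sets; the family is a σ-algebra.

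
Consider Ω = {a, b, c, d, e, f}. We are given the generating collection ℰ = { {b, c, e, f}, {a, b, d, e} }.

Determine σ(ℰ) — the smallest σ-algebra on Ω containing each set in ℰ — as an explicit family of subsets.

σ(ℰ) (8 sets): { {}, {a, d}, {b, e}, {c, f}, {a, b, d, e}, {a, c, d, f}, {b, c, e, f}, Ω }

Working:
Start: ℰ ∪ {∅, Ω} = { {}, {a, b, d, e}, {b, c, e, f}, Ω }.
Step 1 adds 2:
  {a, d}  = Ω∖{b, c, e, f}
  {c, f}  = Ω∖{a, b, d, e}
  [6 total]
Step 2: +1 →
  {a, c, d, f}  = {a, d} ∪ {c, f}
  [7 total]
Step 3 (1 new):
  {b, e}  = Ω∖{a, c, d, f}
  [8 total]
After Step 4 the family is unchanged; done.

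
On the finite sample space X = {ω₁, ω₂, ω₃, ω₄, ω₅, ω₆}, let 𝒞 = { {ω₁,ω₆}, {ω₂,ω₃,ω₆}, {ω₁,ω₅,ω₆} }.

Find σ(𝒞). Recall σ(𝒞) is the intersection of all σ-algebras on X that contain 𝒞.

|σ(𝒞)| = 32.  σ(𝒞) = { {}, {ω₁}, {ω₄}, {ω₅}, {ω₆}, {ω₁,ω₄}, {ω₁,ω₅}, {ω₁,ω₆}, {ω₂,ω₃}, {ω₄,ω₅}, {ω₄,ω₆}, {ω₅,ω₆}, {ω₁,ω₂,ω₃}, {ω₁,ω₄,ω₅}, {ω₁,ω₄,ω₆}, {ω₁,ω₅,ω₆}, {ω₂,ω₃,ω₄}, {ω₂,ω₃,ω₅}, {ω₂,ω₃,ω₆}, {ω₄,ω₅,ω₆}, {ω₁,ω₂,ω₃,ω₄}, {ω₁,ω₂,ω₃,ω₅}, {ω₁,ω₂,ω₃,ω₆}, {ω₁,ω₄,ω₅,ω₆}, {ω₂,ω₃,ω₄,ω₅}, {ω₂,ω₃,ω₄,ω₆}, {ω₂,ω₃,ω₅,ω₆}, {ω₁,ω₂,ω₃,ω₄,ω₅}, {ω₁,ω₂,ω₃,ω₄,ω₆}, {ω₁,ω₂,ω₃,ω₅,ω₆}, {ω₂,ω₃,ω₄,ω₅,ω₆}, X }

Derivation:
Seed the family with 𝒞 together with ∅ and X: { {}, {ω₁,ω₆}, {ω₁,ω₅,ω₆}, {ω₂,ω₃,ω₆}, X }.
Pass 1: +5 →
  {ω₁,ω₄,ω₅}  = complement {ω₂,ω₃,ω₆}
  {ω₂,ω₃,ω₄}  = complement {ω₁,ω₅,ω₆}
  {ω₁,ω₂,ω₃,ω₆}  = {ω₁,ω₆} ∪ {ω₂,ω₃,ω₆}
  {ω₂,ω₃,ω₄,ω₅}  = complement {ω₁,ω₆}
  {ω₁,ω₂,ω₃,ω₅,ω₆}  = {ω₁,ω₅,ω₆} ∪ {ω₂,ω₃,ω₆}
  — 10 sets.
Pass 2. New:
  {ω₄}  = complement {ω₁,ω₂,ω₃,ω₅,ω₆}
  {ω₄,ω₅}  = complement {ω₁,ω₂,ω₃,ω₆}
  {ω₁,ω₄,ω₅,ω₆}  = {ω₁,ω₄,ω₅} ∪ {ω₁,ω₆}
  {ω₂,ω₃,ω₄,ω₆}  = {ω₂,ω₃,ω₄} ∪ {ω₂,ω₃,ω₆}
  {ω₁,ω₂,ω₃,ω₄,ω₅}  = {ω₁,ω₄,ω₅} ∪ {ω₂,ω₃,ω₄}
  {ω₁,ω₂,ω₃,ω₄,ω₆}  = {ω₂,ω₃,ω₄} ∪ {ω₁,ω₆}
  {ω₂,ω₃,ω₄,ω₅,ω₆}  = {ω₂,ω₃,ω₆} ∪ {ω₂,ω₃,ω₄,ω₅}
  — 17 sets.
Pass 3 (6 new):
  {ω₁}  = complement {ω₂,ω₃,ω₄,ω₅,ω₆}
  {ω₅}  = complement {ω₁,ω₂,ω₃,ω₄,ω₆}
  {ω₆}  = complement {ω₁,ω₂,ω₃,ω₄,ω₅}
  {ω₁,ω₅}  = complement {ω₂,ω₃,ω₄,ω₆}
  {ω₂,ω₃}  = complement {ω₁,ω₄,ω₅,ω₆}
  {ω₁,ω₄,ω₆}  = {ω₁,ω₆} ∪ {ω₄}
  — 23 sets.
Pass 4. New:
  {ω₁,ω₄}  = {ω₁} ∪ {ω₄}
  {ω₄,ω₆}  = {ω₆} ∪ {ω₄}
  {ω₅,ω₆}  = {ω₆} ∪ {ω₅}
  {ω₁,ω₂,ω₃}  = {ω₁} ∪ {ω₂,ω₃}
  {ω₂,ω₃,ω₅}  = complement {ω₁,ω₄,ω₆}
  {ω₄,ω₅,ω₆}  = {ω₆} ∪ {ω₄,ω₅}
  {ω₁,ω₂,ω₃,ω₄}  = {ω₂,ω₃,ω₄} ∪ {ω₁}
  {ω₁,ω₂,ω₃,ω₅}  = {ω₂,ω₃} ∪ {ω₁,ω₅}
  {ω₂,ω₃,ω₅,ω₆}  = {ω₂,ω₃,ω₆} ∪ {ω₅}
  — 32 sets.
After Pass 5 the family is unchanged; done.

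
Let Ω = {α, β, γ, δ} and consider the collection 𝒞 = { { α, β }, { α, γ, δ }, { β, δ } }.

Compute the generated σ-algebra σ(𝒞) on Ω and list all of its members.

σ(𝒞) = { ∅, { α }, { β }, { γ }, { δ }, { α, β }, { α, γ }, { α, δ }, { β, γ }, { β, δ }, { γ, δ }, { α, β, γ }, { α, β, δ }, { α, γ, δ }, { β, γ, δ }, Ω }

Check:
Start: 𝒞 ∪ {∅, Ω} = { ∅, { α, β }, { β, δ }, { α, γ, δ }, Ω }.
Iteration 1. New:
  { β }  = ᶜ of { α, γ, δ }
  { α, γ }  = ᶜ of { β, δ }
  { γ, δ }  = ᶜ of { α, β }
  { α, β, δ }  = { α, β } ∪ { β, δ }
  (now 9)
Iteration 2: +3 →
  { γ }  = ᶜ of { α, β, δ }
  { α, β, γ }  = { α, β } ∪ { α, γ }
  { β, γ, δ }  = { γ, δ } ∪ { β }
  (now 12)
Iteration 3 adds 3:
  { α }  = ᶜ of { β, γ, δ }
  { δ }  = ᶜ of { α, β, γ }
  { β, γ }  = { γ } ∪ { β }
  (now 15)
Iteration 4: 1 new —
  { α, δ }  = ᶜ of { β, γ }
  (now 16)
After Iteration 5 the family is unchanged; done.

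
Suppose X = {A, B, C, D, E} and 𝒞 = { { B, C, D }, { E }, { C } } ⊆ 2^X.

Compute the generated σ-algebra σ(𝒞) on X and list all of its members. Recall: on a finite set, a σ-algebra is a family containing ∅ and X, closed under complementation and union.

Seed the family with 𝒞 together with ∅ and X: { {  }, { C }, { E }, { B, C, D }, X }.
Step 1: +5 →
  { A, E }  = complement { B, C, D }
  { C, E }  = { C } ∪ { E }
  { A, B, C, D }  = complement { E }
  { A, B, D, E }  = complement { C }
  { B, C, D, E }  = { B, C, D } ∪ { E }
  |family| = 10
Step 2 (3 new):
  { A }  = complement { B, C, D, E }
  { A, B, D }  = complement { C, E }
  { A, C, E }  = { C } ∪ { A, E }
  |family| = 13
Step 3 adds 2:
  { A, C }  = { C } ∪ { A }
  { B, D }  = complement { A, C, E }
  |family| = 15
Step 4 (1 new):
  { B, D, E }  = complement { A, C }
  |family| = 16
After Step 5 the family is unchanged; done.

|σ(𝒞)| = 16.  σ(𝒞) = { {  }, { A }, { C }, { E }, { A, C }, { A, E }, { B, D }, { C, E }, { A, B, D }, { A, C, E }, { B, C, D }, { B, D, E }, { A, B, C, D }, { A, B, D, E }, { B, C, D, E }, X }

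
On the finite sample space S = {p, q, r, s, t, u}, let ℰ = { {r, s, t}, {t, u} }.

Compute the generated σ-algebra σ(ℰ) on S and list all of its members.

Seed the family with ℰ together with ∅ and S: { ∅, {t, u}, {r, s, t}, S }.
Iteration 1 adds 3:
  {p, q, u}  = ᶜ of {r, s, t}
  {p, q, r, s}  = ᶜ of {t, u}
  {r, s, t, u}  = {r, s, t} ∪ {t, u}
Iteration 2: +4 →
  {p, q}  = ᶜ of {r, s, t, u}
  {p, q, t, u}  = {t, u} ∪ {p, q, u}
  {p, q, r, s, t}  = {r, s, t} ∪ {p, q, r, s}
  {p, q, r, s, u}  = {p, q, u} ∪ {p, q, r, s}
Iteration 3 adds 3:
  {t}  = ᶜ of {p, q, r, s, u}
  {u}  = ᶜ of {p, q, r, s, t}
  {r, s}  = ᶜ of {p, q, t, u}
Iteration 4. New:
  {p, q, t}  = {p, q} ∪ {t}
  {r, s, u}  = {r, s} ∪ {u}
Iteration 5: closed — nothing new.

Therefore σ(ℰ) = { ∅, {t}, {u}, {p, q}, {r, s}, {t, u}, {p, q, t}, {p, q, u}, {r, s, t}, {r, s, u}, {p, q, r, s}, {p, q, t, u}, {r, s, t, u}, {p, q, r, s, t}, {p, q, r, s, u}, S } (|σ(ℰ)| = 16).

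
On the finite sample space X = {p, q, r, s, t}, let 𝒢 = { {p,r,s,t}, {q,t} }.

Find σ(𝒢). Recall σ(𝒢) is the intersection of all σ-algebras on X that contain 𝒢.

Take S₀ = 𝒢 ∪ {∅, X} = { ∅, {q,t}, {p,r,s,t}, X }.
Round 1. New:
  {q}  = complement {p,r,s,t}
  {p,r,s}  = complement {q,t}
  — 6 sets.
Round 2: 1 new —
  {p,q,r,s}  = {p,r,s} ∪ {q}
  — 7 sets.
Round 3: +1 →
  {t}  = complement {p,q,r,s}
  — 8 sets.
Round 4: no new sets; the family is a σ-algebra.

Hence σ(𝒢) has 8 members: { ∅, {q}, {t}, {q,t}, {p,r,s}, {p,q,r,s}, {p,r,s,t}, X }.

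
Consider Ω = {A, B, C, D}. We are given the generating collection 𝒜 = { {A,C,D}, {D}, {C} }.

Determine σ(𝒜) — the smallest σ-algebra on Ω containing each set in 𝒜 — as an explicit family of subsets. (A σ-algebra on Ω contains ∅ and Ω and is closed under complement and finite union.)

Answer: σ(𝒜) = { {}, {A}, {B}, {C}, {D}, {A,B}, {A,C}, {A,D}, {B,C}, {B,D}, {C,D}, {A,B,C}, {A,B,D}, {A,C,D}, {B,C,D}, Ω }

Trace:
Start: 𝒜 ∪ {∅, Ω} = { {}, {C}, {D}, {A,C,D}, Ω }.
Step 1. New:
  {B}  = ᶜ of {A,C,D}
  {C,D}  = {C} ∪ {D}
  {A,B,C}  = ᶜ of {D}
  {A,B,D}  = ᶜ of {C}
  |family| = 9
Step 2: +4 →
  {A,B}  = ᶜ of {C,D}
  {B,C}  = {B} ∪ {C}
  {B,D}  = {B} ∪ {D}
  {B,C,D}  = {C,D} ∪ {B}
  |family| = 13
Step 3: +3 →
  {A}  = ᶜ of {B,C,D}
  {A,C}  = ᶜ of {B,D}
  {A,D}  = ᶜ of {B,C}
  |family| = 16
After Step 4 the family is unchanged; done.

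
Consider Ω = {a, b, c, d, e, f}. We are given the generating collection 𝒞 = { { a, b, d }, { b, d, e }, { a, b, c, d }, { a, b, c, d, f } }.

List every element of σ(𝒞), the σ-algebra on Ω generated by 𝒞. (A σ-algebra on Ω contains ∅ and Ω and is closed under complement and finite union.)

Start: 𝒞 ∪ {∅, Ω} = { {}, { a, b, d }, { b, d, e }, { a, b, c, d }, { a, b, c, d, f }, Ω }.
Round 1: +6 →
  { e }  = { a, b, c, d, f }ᶜ
  { e, f }  = { a, b, c, d }ᶜ
  { a, c, f }  = { b, d, e }ᶜ
  { c, e, f }  = { a, b, d }ᶜ
  { a, b, d, e }  = { a, b, d } ∪ { b, d, e }
  { a, b, c, d, e }  = { a, b, c, d } ∪ { b, d, e }
  [12 total]
Round 2. New:
  { f }  = { a, b, c, d, e }ᶜ
  { c, f }  = { a, b, d, e }ᶜ
  { a, c, e, f }  = { e, f } ∪ { a, c, f }
  { b, d, e, f }  = { e, f } ∪ { b, d, e }
  { a, b, d, e, f }  = { e, f } ∪ { a, b, d, e }
  { b, c, d, e, f }  = { c, e, f } ∪ { b, d, e }
  [18 total]
Round 3: +5 →
  { a }  = { b, c, d, e, f }ᶜ
  { c }  = { a, b, d, e, f }ᶜ
  { a, c }  = { b, d, e, f }ᶜ
  { b, d }  = { a, c, e, f }ᶜ
  { a, b, d, f }  = { a, b, d } ∪ { f }
  [23 total]
Round 4 (9 new):
  { a, e }  = { e } ∪ { a }
  { a, f }  = { f } ∪ { a }
  { c, e }  = { a, b, d, f }ᶜ
  { a, c, e }  = { e } ∪ { a, c }
  { a, e, f }  = { e, f } ∪ { a }
  { b, c, d }  = { c } ∪ { b, d }
  { b, d, f }  = { f } ∪ { b, d }
  { b, c, d, e }  = { c } ∪ { b, d, e }
  { b, c, d, f }  = { c, f } ∪ { b, d }
  [32 total]
Round 5: closed — nothing new.

Therefore σ(𝒞) = { {}, { a }, { c }, { e }, { f }, { a, c }, { a, e }, { a, f }, { b, d }, { c, e }, { c, f }, { e, f }, { a, b, d }, { a, c, e }, { a, c, f }, { a, e, f }, { b, c, d }, { b, d, e }, { b, d, f }, { c, e, f }, { a, b, c, d }, { a, b, d, e }, { a, b, d, f }, { a, c, e, f }, { b, c, d, e }, { b, c, d, f }, { b, d, e, f }, { a, b, c, d, e }, { a, b, c, d, f }, { a, b, d, e, f }, { b, c, d, e, f }, Ω } (|σ(𝒞)| = 32).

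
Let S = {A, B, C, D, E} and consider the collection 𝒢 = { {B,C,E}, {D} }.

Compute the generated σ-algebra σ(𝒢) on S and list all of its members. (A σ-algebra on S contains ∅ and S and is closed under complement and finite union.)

Start: 𝒢 ∪ {∅, S} = { {}, {D}, {B,C,E}, S }.
Step 1 (3 new):
  {A,D}  = S∖{B,C,E}
  {A,B,C,E}  = S∖{D}
  {B,C,D,E}  = {D} ∪ {B,C,E}
Step 2. New:
  {A}  = S∖{B,C,D,E}
Step 3: already closed under ᶜ and ∪.

σ(𝒢) = { {}, {A}, {D}, {A,D}, {B,C,E}, {A,B,C,E}, {B,C,D,E}, S }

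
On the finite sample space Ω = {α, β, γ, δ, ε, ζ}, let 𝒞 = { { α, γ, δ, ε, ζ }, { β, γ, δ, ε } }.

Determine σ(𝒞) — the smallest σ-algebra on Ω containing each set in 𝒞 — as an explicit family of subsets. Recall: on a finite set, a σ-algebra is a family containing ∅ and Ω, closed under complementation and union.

Take S₀ = 𝒞 ∪ {∅, Ω} = { {  }, { β, γ, δ, ε }, { α, γ, δ, ε, ζ }, Ω }.
Pass 1. New:
  { β }  = Ω∖{ α, γ, δ, ε, ζ }
  { α, ζ }  = Ω∖{ β, γ, δ, ε }
  — 6 sets.
Pass 2: 1 new —
  { α, β, ζ }  = { α, ζ } ∪ { β }
  — 7 sets.
Pass 3 adds 1:
  { γ, δ, ε }  = Ω∖{ α, β, ζ }
  — 8 sets.
Pass 4: no new sets; the family is a σ-algebra.

Hence σ(𝒞) has 8 members: { {  }, { β }, { α, ζ }, { α, β, ζ }, { γ, δ, ε }, { β, γ, δ, ε }, { α, γ, δ, ε, ζ }, Ω }.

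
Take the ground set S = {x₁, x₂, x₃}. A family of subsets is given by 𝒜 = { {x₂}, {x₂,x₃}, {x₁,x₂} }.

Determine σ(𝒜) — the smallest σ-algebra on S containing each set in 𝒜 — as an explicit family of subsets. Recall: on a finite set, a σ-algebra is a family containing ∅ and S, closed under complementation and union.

Start: 𝒜 ∪ {∅, S} = { {}, {x₂}, {x₁,x₂}, {x₂,x₃}, S }.
Step 1: +3 →
  {x₁}  = complement {x₂,x₃}
  {x₃}  = complement {x₁,x₂}
  {x₁,x₃}  = complement {x₂}
  [8 total]
Step 2: stable.

Hence σ(𝒜) has 8 members: { {}, {x₁}, {x₂}, {x₃}, {x₁,x₂}, {x₁,x₃}, {x₂,x₃}, S }.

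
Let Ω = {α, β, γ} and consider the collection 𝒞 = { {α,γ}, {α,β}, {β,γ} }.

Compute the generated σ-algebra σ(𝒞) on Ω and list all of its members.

Initial family (5 sets): { {}, {α,β}, {α,γ}, {β,γ}, Ω }.
Iteration 1: 3 new —
  {α}  = {β,γ}ᶜ
  {β}  = {α,γ}ᶜ
  {γ}  = {α,β}ᶜ
  [8 total]
Iteration 2: stable.

Hence σ(𝒞) has 8 members: { {}, {α}, {β}, {γ}, {α,β}, {α,γ}, {β,γ}, Ω }.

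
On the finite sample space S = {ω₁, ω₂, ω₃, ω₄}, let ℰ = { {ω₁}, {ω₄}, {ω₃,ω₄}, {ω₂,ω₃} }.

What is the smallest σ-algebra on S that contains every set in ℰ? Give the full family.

σ(ℰ) = { ∅, {ω₁}, {ω₂}, {ω₃}, {ω₄}, {ω₁,ω₂}, {ω₁,ω₃}, {ω₁,ω₄}, {ω₂,ω₃}, {ω₂,ω₄}, {ω₃,ω₄}, {ω₁,ω₂,ω₃}, {ω₁,ω₂,ω₄}, {ω₁,ω₃,ω₄}, {ω₂,ω₃,ω₄}, S }

Derivation:
Seed the family with ℰ together with ∅ and S: { ∅, {ω₁}, {ω₄}, {ω₂,ω₃}, {ω₃,ω₄}, S }.
Pass 1. New:
  {ω₁,ω₂}  = complement {ω₃,ω₄}
  {ω₁,ω₄}  = complement {ω₂,ω₃}
  {ω₁,ω₂,ω₃}  = complement {ω₄}
  {ω₁,ω₃,ω₄}  = {ω₃,ω₄} ∪ {ω₁}
  {ω₂,ω₃,ω₄}  = complement {ω₁}
  (now 11)
Pass 2 adds 2:
  {ω₂}  = complement {ω₁,ω₃,ω₄}
  {ω₁,ω₂,ω₄}  = {ω₁,ω₂} ∪ {ω₁,ω₄}
  (now 13)
Pass 3. New:
  {ω₃}  = complement {ω₁,ω₂,ω₄}
  {ω₂,ω₄}  = {ω₄} ∪ {ω₂}
  (now 15)
Pass 4: +1 →
  {ω₁,ω₃}  = complement {ω₂,ω₄}
  (now 16)
Pass 5 adds nothing — fixpoint reached.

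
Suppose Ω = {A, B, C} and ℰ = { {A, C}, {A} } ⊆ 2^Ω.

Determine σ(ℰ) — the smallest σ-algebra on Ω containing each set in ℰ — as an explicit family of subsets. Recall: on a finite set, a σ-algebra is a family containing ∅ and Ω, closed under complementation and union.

|σ(ℰ)| = 8.  σ(ℰ) = { {}, {A}, {B}, {C}, {A, B}, {A, C}, {B, C}, Ω }

Working:
Take S₀ = ℰ ∪ {∅, Ω} = { {}, {A}, {A, C}, Ω }.
Round 1 (2 new):
  {B}  = ᶜ of {A, C}
  {B, C}  = ᶜ of {A}
  |family| = 6
Round 2 adds 1:
  {A, B}  = {B} ∪ {A}
  |family| = 7
Round 3: 1 new —
  {C}  = ᶜ of {A, B}
  |family| = 8
Round 4: closed — nothing new.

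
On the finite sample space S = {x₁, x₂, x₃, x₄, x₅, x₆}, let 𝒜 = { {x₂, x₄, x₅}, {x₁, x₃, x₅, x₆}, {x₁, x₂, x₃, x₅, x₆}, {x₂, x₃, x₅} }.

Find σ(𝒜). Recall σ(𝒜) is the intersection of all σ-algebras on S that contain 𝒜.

Take S₀ = 𝒜 ∪ {∅, S} = { ∅, {x₂, x₃, x₅}, {x₂, x₄, x₅}, {x₁, x₃, x₅, x₆}, {x₁, x₂, x₃, x₅, x₆}, S }.
Step 1: +5 →
  {x₄}  = complement {x₁, x₂, x₃, x₅, x₆}
  {x₂, x₄}  = complement {x₁, x₃, x₅, x₆}
  {x₁, x₃, x₆}  = complement {x₂, x₄, x₅}
  {x₁, x₄, x₆}  = complement {x₂, x₃, x₅}
  {x₂, x₃, x₄, x₅}  = {x₂, x₃, x₅} ∪ {x₂, x₄, x₅}
Step 2 (6 new):
  {x₁, x₆}  = complement {x₂, x₃, x₄, x₅}
  {x₁, x₂, x₄, x₆}  = {x₁, x₄, x₆} ∪ {x₂, x₄}
  {x₁, x₃, x₄, x₆}  = {x₁, x₃, x₆} ∪ {x₁, x₄, x₆}
  {x₁, x₂, x₃, x₄, x₆}  = {x₁, x₃, x₆} ∪ {x₂, x₄}
  {x₁, x₂, x₄, x₅, x₆}  = {x₁, x₄, x₆} ∪ {x₂, x₄, x₅}
  {x₁, x₃, x₄, x₅, x₆}  = {x₁, x₃, x₅, x₆} ∪ {x₁, x₄, x₆}
Step 3 adds 5:
  {x₂}  = complement {x₁, x₃, x₄, x₅, x₆}
  {x₃}  = complement {x₁, x₂, x₄, x₅, x₆}
  {x₅}  = complement {x₁, x₂, x₃, x₄, x₆}
  {x₂, x₅}  = complement {x₁, x₃, x₄, x₆}
  {x₃, x₅}  = complement {x₁, x₂, x₄, x₆}
Step 4: 10 new —
  {x₂, x₃}  = {x₂} ∪ {x₃}
  {x₃, x₄}  = {x₃} ∪ {x₄}
  {x₄, x₅}  = {x₅} ∪ {x₄}
  {x₁, x₂, x₆}  = {x₁, x₆} ∪ {x₂}
  {x₁, x₅, x₆}  = {x₁, x₆} ∪ {x₅}
  {x₂, x₃, x₄}  = {x₃} ∪ {x₂, x₄}
  {x₃, x₄, x₅}  = {x₄} ∪ {x₃, x₅}
  {x₁, x₂, x₃, x₆}  = {x₁, x₃, x₆} ∪ {x₂}
  {x₁, x₂, x₅, x₆}  = {x₂, x₅} ∪ {x₁, x₆}
  {x₁, x₄, x₅, x₆}  = {x₁, x₄, x₆} ∪ {x₅}
Step 5: closed — nothing new.

|σ(𝒜)| = 32.  σ(𝒜) = { ∅, {x₂}, {x₃}, {x₄}, {x₅}, {x₁, x₆}, {x₂, x₃}, {x₂, x₄}, {x₂, x₅}, {x₃, x₄}, {x₃, x₅}, {x₄, x₅}, {x₁, x₂, x₆}, {x₁, x₃, x₆}, {x₁, x₄, x₆}, {x₁, x₅, x₆}, {x₂, x₃, x₄}, {x₂, x₃, x₅}, {x₂, x₄, x₅}, {x₃, x₄, x₅}, {x₁, x₂, x₃, x₆}, {x₁, x₂, x₄, x₆}, {x₁, x₂, x₅, x₆}, {x₁, x₃, x₄, x₆}, {x₁, x₃, x₅, x₆}, {x₁, x₄, x₅, x₆}, {x₂, x₃, x₄, x₅}, {x₁, x₂, x₃, x₄, x₆}, {x₁, x₂, x₃, x₅, x₆}, {x₁, x₂, x₄, x₅, x₆}, {x₁, x₃, x₄, x₅, x₆}, S }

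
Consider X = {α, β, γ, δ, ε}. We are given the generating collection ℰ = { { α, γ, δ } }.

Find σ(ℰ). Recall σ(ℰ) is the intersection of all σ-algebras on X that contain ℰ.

σ(ℰ) (4 sets): { {}, { β, ε }, { α, γ, δ }, X }

Check:
Begin from { {}, { α, γ, δ }, X } (that is, ℰ plus ∅ and X).
Round 1: +1 →
  { β, ε }  = ᶜ of { α, γ, δ }
Round 2: stable.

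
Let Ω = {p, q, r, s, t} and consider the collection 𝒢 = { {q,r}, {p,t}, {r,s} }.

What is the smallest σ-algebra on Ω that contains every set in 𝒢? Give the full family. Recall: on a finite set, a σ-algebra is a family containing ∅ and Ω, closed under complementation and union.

Start: 𝒢 ∪ {∅, Ω} = { {}, {p,t}, {q,r}, {r,s}, Ω }.
Round 1: +5 →
  {p,q,t}  = Ω∖{r,s}
  {p,s,t}  = Ω∖{q,r}
  {q,r,s}  = Ω∖{p,t}
  {p,q,r,t}  = {q,r} ∪ {p,t}
  {p,r,s,t}  = {r,s} ∪ {p,t}
  [10 total]
Round 2 (3 new):
  {q}  = Ω∖{p,r,s,t}
  {s}  = Ω∖{p,q,r,t}
  {p,q,s,t}  = {p,s,t} ∪ {p,q,t}
  [13 total]
Round 3. New:
  {r}  = Ω∖{p,q,s,t}
  {q,s}  = {s} ∪ {q}
  [15 total]
Round 4 (1 new):
  {p,r,t}  = Ω∖{q,s}
  [16 total]
Round 5 adds nothing — fixpoint reached.

Therefore σ(𝒢) = { {}, {q}, {r}, {s}, {p,t}, {q,r}, {q,s}, {r,s}, {p,q,t}, {p,r,t}, {p,s,t}, {q,r,s}, {p,q,r,t}, {p,q,s,t}, {p,r,s,t}, Ω } (|σ(𝒢)| = 16).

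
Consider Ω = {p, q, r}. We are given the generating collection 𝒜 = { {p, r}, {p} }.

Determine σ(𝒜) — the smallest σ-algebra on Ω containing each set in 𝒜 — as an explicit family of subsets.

Take S₀ = 𝒜 ∪ {∅, Ω} = { ∅, {p}, {p, r}, Ω }.
Iteration 1: 2 new —
  {q}  = ᶜ of {p, r}
  {q, r}  = ᶜ of {p}
  |family| = 6
Iteration 2 adds 1:
  {p, q}  = {q} ∪ {p}
  |family| = 7
Iteration 3 adds 1:
  {r}  = ᶜ of {p, q}
  |family| = 8
Iteration 4 adds nothing — fixpoint reached.

σ(𝒜) = { ∅, {p}, {q}, {r}, {p, q}, {p, r}, {q, r}, Ω }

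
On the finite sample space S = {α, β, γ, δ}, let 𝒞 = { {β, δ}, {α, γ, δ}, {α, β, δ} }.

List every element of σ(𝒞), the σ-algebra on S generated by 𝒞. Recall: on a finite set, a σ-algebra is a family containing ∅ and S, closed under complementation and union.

Initial family (5 sets): { {}, {β, δ}, {α, β, δ}, {α, γ, δ}, S }.
Round 1: +3 →
  {β}  = ᶜ of {α, γ, δ}
  {γ}  = ᶜ of {α, β, δ}
  {α, γ}  = ᶜ of {β, δ}
  [8 total]
Round 2: +3 →
  {β, γ}  = {γ} ∪ {β}
  {α, β, γ}  = {β} ∪ {α, γ}
  {β, γ, δ}  = {γ} ∪ {β, δ}
  [11 total]
Round 3 (3 new):
  {α}  = ᶜ of {β, γ, δ}
  {δ}  = ᶜ of {α, β, γ}
  {α, δ}  = ᶜ of {β, γ}
  [14 total]
Round 4: 2 new —
  {α, β}  = {β} ∪ {α}
  {γ, δ}  = {γ} ∪ {δ}
  [16 total]
Round 5: closed — nothing new.

|σ(𝒞)| = 16.  σ(𝒞) = { {}, {α}, {β}, {γ}, {δ}, {α, β}, {α, γ}, {α, δ}, {β, γ}, {β, δ}, {γ, δ}, {α, β, γ}, {α, β, δ}, {α, γ, δ}, {β, γ, δ}, S }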